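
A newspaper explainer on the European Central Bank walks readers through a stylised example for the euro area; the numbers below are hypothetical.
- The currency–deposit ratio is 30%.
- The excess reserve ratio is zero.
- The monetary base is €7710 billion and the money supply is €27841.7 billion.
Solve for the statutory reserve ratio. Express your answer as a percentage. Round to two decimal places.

Using m = M/MB = 27841.7/7710 ≈ 3.611115. Since m = (1 + c)/(c + rr + e), the denominator satisfies c + rr + e = (1 + c)/m = (1 + 0.3) / 3.611115 ≈ 0.360000.
With c = 0.3 and e = 0, the statutory reserve ratio is 0.360000 − 0.3 − 0 = 0.06.

6.00%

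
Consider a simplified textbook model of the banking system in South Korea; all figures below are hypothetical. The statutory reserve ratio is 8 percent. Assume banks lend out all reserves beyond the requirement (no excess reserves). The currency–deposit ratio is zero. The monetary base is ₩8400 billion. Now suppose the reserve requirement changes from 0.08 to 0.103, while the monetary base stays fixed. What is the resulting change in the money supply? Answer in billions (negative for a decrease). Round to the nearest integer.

Initially m₁ = 1 / (0.08) = 12.5, so M₁ = 12.5 × 8400 = 105000 billion.
After the change m₂ = 1 / (0.103) ≈ 9.70874, so M₂ = 9.70874 × 8400 = 81553.416 billion.
ΔM = M₂ − M₁ = 81553.416 − 105000 = -23446.584 billion.

-23447 billion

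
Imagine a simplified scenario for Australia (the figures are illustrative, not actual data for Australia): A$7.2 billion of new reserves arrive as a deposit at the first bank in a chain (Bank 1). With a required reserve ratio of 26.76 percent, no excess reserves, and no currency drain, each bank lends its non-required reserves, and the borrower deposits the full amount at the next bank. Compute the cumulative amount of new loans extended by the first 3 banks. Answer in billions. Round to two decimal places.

Bank i lends (1 − rr)^i of the original deposit: Bank 1 lends 7.2·0.7324 ≈ 5.2733, Bank 2 lends 7.2·0.7324² ≈ 3.8622, and so on.
Summing a geometric series: total = 7.2·[0.7324·(1 − 0.7324^3) / (1 − 0.7324)] ≈ 11.9641 billion.

A$11.96 billion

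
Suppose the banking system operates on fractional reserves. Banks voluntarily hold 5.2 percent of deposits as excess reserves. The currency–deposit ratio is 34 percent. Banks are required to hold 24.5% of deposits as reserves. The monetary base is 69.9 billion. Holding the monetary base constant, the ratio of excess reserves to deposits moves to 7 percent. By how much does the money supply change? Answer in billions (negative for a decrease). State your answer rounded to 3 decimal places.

-4.041 billion

Initially m₁ = (1 + 0.34) / (0.245 + 0.052 + 0.34) ≈ 2.103611, so M₁ = 2.103611 × 69.9 ≈ 147.0424 billion.
After the change m₂ = (1 + 0.34) / (0.245 + 0.07 + 0.34) ≈ 2.045802, so M₂ = 2.045802 × 69.9 ≈ 143.0016 billion.
ΔM = M₂ − M₁ = 143.0016 − 147.0424 = -4.0408 billion.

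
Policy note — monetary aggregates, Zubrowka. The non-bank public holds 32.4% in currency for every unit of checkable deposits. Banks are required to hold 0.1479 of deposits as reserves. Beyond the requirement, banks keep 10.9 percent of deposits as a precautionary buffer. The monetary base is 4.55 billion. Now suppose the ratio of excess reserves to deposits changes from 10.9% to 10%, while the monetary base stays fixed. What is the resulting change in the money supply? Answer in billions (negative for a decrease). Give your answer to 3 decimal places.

Initially m₁ = (1 + 0.324) / (0.1479 + 0.109 + 0.324) ≈ 2.27922, so M₁ = 2.27922 × 4.55 ≈ 10.3705 billion.
After the change m₂ = (1 + 0.324) / (0.1479 + 0.1 + 0.324) ≈ 2.31509, so M₂ = 2.31509 × 4.55 ≈ 10.5337 billion.
ΔM = M₂ − M₁ = 10.5337 − 10.3705 = 0.1632 billion.

0.163 billion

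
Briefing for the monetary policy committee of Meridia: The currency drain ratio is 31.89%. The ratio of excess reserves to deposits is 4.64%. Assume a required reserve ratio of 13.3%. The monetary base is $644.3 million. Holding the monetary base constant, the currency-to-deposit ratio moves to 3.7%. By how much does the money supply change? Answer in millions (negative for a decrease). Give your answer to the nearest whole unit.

Initially m₁ = (1 + 0.3189) / (0.133 + 0.0464 + 0.3189) ≈ 2.6468, so M₁ = 2.6468 × 644.3 ≈ 1705.3332 million.
After the change m₂ = (1 + 0.037) / (0.133 + 0.0464 + 0.037) ≈ 4.7921, so M₂ = 4.7921 × 644.3 ≈ 3087.55 million.
ΔM = M₂ − M₁ = 3087.55 − 1705.3332 = 1382.2168 million.

$1382 million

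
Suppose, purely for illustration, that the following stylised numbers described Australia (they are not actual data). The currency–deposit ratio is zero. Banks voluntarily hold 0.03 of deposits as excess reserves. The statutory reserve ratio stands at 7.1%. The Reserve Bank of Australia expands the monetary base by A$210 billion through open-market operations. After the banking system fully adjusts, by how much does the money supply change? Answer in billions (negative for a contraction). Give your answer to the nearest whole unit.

A$2079 billion

The money multiplier is m = 1 / (rr + e) = 1 / (0.071 + 0.03) ≈ 9.9010.
The purchase adds 210 billion of base, so ΔM = m × ΔMB = 9.9010 × (+210) = 2079.21 billion.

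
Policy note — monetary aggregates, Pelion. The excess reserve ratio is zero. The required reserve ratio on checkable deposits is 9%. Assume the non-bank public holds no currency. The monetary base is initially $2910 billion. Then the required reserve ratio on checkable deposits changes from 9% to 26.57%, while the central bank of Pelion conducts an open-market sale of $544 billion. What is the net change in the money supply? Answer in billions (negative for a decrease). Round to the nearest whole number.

-23429 billion

Before: m₁ = 1 / (0.09) ≈ 11.11111, MB₁ = 2910, so M₁ = 11.11111 × 2910 = 32333.3301 billion.
After: m₂ = 1 / (0.2657) ≈ 3.76364, MB₂ = 2910 − 544 = 2366, so M₂ = 3.76364 × 2366 ≈ 8904.7722 billion.
ΔM = M₂ − M₁ = 8904.7722 − 32333.3301 = -23428.5579 billion.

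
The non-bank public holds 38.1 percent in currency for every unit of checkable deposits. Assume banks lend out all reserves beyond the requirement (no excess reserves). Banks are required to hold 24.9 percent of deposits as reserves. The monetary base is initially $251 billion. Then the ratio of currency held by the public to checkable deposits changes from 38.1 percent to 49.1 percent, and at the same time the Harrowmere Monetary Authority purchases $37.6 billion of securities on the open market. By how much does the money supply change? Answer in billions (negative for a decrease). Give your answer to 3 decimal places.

$31.282 billion

Before: m₁ = (1 + 0.381) / (0.249 + 0.381) ≈ 2.1920635, MB₁ = 251, so M₁ = 2.1920635 × 251 ≈ 550.2079 billion.
After: m₂ = (1 + 0.491) / (0.249 + 0.491) ≈ 2.0148649, MB₂ = 251 + 37.6 = 288.6, so M₂ = 2.0148649 × 288.6 ≈ 581.49 billion.
ΔM = M₂ − M₁ = 581.49 − 550.2079 = 31.2821 billion.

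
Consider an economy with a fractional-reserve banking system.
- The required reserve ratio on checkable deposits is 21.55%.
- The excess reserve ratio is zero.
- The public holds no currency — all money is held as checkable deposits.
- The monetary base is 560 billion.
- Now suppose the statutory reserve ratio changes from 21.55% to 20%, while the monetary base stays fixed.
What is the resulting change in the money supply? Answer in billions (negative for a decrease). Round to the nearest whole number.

Initially m₁ = 1 / (0.2155) ≈ 4.6404, so M₁ = 4.6404 × 560 = 2598.624 billion.
After the change m₂ = 1 / (0.2) = 5, so M₂ = 5 × 560 = 2800 billion.
ΔM = M₂ − M₁ = 2800 − 2598.624 = 201.376 billion.

201 billion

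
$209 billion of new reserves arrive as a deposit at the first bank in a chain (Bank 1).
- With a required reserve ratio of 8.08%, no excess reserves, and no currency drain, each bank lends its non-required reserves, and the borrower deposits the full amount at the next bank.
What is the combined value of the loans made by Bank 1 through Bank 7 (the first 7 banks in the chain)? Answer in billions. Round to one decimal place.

Bank i lends (1 − rr)^i of the original deposit: Bank 1 lends 209·0.9192 = 192.1128, Bank 2 lends 209·0.9192² ≈ 176.5901, and so on.
Summing a geometric series: total = 209·[0.9192·(1 − 0.9192^7) / (1 − 0.9192)] ≈ 1059.3312 billion.

$1059.3 billion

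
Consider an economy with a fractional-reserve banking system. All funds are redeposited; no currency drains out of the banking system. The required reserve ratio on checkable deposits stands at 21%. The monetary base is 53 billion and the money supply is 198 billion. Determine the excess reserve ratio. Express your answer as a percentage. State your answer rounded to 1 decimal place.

5.8%

Using m = M/MB = 198/53 ≈ 3.735849. Since m = (1 + c)/(c + rr + e), the denominator satisfies c + rr + e = (1 + c)/m = (1 + 0) / 3.735849 ≈ 0.267677.
With c = 0 and rr = 0.21, the excess reserve ratio is 0.267677 − 0 − 0.21 = 0.057677.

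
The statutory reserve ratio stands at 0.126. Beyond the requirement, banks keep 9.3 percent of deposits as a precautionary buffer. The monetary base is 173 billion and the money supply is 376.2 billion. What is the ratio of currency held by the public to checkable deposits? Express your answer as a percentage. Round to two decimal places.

44.59%

Using m = M/MB = 376.2/173 ≈ 2.174566. From m = (1 + c)/(c + rr + e), rearranging gives 1 + c = m·(c + rr + e), so c·(1 − m) = m·(rr + e) − 1.
Hence c = [m·(rr + e) − 1]/(1 − m) = [2.174566 × (0.126 + 0.093) − 1] / (1 − 2.174566) ≈ 0.445926.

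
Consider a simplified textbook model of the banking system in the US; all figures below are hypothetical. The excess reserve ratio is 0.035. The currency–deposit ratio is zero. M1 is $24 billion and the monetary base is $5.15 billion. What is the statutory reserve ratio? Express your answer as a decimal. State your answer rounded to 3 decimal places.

0.180

Using m = M/MB = 24/5.15 ≈ 4.660194. Since m = (1 + c)/(c + rr + e), the denominator satisfies c + rr + e = (1 + c)/m = (1 + 0) / 4.660194 ≈ 0.214583.
With c = 0 and e = 0.035, the statutory reserve ratio is 0.214583 − 0 − 0.035 = 0.179583.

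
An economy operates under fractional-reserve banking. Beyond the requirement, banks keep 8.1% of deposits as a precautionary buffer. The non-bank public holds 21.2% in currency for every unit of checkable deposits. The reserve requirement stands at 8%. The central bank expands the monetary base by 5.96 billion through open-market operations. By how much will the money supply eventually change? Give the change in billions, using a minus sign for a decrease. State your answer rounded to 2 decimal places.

19.37 billion

The money multiplier is m = (1 + c) / (rr + e + c) = (1 + 0.212) / (0.08 + 0.081 + 0.212) ≈ 3.2493.
The purchase adds 5.96 billion of base, so ΔM = m × ΔMB = 3.2493 × (+5.96) ≈ 19.3658 billion.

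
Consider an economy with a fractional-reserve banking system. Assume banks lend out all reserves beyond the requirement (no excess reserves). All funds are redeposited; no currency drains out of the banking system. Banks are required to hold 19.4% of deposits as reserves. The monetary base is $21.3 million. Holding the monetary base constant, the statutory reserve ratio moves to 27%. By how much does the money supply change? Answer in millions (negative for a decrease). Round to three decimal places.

Initially m₁ = 1 / (0.194) ≈ 5.154639, so M₁ = 5.154639 × 21.3 ≈ 109.7938 million.
After the change m₂ = 1 / (0.27) ≈ 3.703704, so M₂ = 3.703704 × 21.3 ≈ 78.8889 million.
ΔM = M₂ − M₁ = 78.8889 − 109.7938 = -30.9049 million.

-30.905 million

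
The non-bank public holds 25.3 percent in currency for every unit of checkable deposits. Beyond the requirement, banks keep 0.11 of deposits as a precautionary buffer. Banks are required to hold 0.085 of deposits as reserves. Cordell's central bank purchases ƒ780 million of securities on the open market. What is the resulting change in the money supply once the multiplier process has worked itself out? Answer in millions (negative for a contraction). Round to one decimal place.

ƒ2181.6 million

The money multiplier is m = (1 + c) / (rr + e + c) = (1 + 0.253) / (0.085 + 0.11 + 0.253) ≈ 2.79688.
The purchase adds 780 million of base, so ΔM = m × ΔMB = 2.79688 × (+780) = 2181.5664 million.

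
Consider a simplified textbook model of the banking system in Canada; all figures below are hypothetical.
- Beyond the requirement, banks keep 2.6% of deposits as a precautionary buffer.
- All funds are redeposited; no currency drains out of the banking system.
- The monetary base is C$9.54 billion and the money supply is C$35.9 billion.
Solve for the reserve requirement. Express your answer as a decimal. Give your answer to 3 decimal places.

Using m = M/MB = 35.9/9.54 ≈ 3.763103. Since m = (1 + c)/(c + rr + e), the denominator satisfies c + rr + e = (1 + c)/m = (1 + 0) / 3.763103 ≈ 0.265738.
With c = 0 and e = 0.026, the reserve requirement is 0.265738 − 0 − 0.026 = 0.239738.

0.240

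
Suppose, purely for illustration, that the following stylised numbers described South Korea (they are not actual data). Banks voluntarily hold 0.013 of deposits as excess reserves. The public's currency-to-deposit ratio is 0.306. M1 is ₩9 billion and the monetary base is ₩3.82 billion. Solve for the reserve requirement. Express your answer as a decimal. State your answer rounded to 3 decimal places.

0.235

Using m = M/MB = 9/3.82 ≈ 2.356021. Since m = (1 + c)/(c + rr + e), the denominator satisfies c + rr + e = (1 + c)/m = (1 + 0.306) / 2.356021 ≈ 0.554324.
With c = 0.306 and e = 0.013, the reserve requirement is 0.554324 − 0.306 − 0.013 = 0.235324.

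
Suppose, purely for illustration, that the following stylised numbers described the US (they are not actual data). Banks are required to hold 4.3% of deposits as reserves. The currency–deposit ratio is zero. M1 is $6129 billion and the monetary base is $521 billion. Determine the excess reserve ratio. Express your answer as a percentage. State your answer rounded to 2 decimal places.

Using m = M/MB = 6129/521 ≈ 11.763916. Since m = (1 + c)/(c + rr + e), the denominator satisfies c + rr + e = (1 + c)/m = (1 + 0) / 11.763916 ≈ 0.085006.
With c = 0 and rr = 0.043, the excess reserve ratio is 0.085006 − 0 − 0.043 = 0.042006.

4.20%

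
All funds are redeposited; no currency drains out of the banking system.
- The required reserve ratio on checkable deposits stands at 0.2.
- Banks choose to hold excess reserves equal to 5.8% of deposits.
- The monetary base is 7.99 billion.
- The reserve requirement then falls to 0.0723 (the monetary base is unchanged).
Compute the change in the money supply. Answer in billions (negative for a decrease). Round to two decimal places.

Initially m₁ = 1 / (0.2 + 0.058) ≈ 3.8760, so M₁ = 3.8760 × 7.99 ≈ 30.9692 billion.
After the change m₂ = 1 / (0.0723 + 0.058) ≈ 7.6746, so M₂ = 7.6746 × 7.99 ≈ 61.3201 billion.
ΔM = M₂ − M₁ = 61.3201 − 30.9692 = 30.3509 billion.

30.35 billion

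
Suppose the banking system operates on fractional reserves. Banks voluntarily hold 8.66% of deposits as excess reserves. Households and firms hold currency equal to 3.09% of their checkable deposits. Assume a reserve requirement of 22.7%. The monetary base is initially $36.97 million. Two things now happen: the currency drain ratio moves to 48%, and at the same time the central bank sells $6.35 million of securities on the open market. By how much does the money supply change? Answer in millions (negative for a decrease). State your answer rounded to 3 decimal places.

-53.527 million

Before: m₁ = (1 + 0.0309) / (0.227 + 0.0866 + 0.0309) ≈ 2.992453, MB₁ = 36.97, so M₁ = 2.992453 × 36.97 ≈ 110.631 million.
After: m₂ = (1 + 0.48) / (0.227 + 0.0866 + 0.48) ≈ 1.864919, MB₂ = 36.97 − 6.35 = 30.62, so M₂ = 1.864919 × 30.62 ≈ 57.1038 million.
ΔM = M₂ − M₁ = 57.1038 − 110.631 = -53.5272 million.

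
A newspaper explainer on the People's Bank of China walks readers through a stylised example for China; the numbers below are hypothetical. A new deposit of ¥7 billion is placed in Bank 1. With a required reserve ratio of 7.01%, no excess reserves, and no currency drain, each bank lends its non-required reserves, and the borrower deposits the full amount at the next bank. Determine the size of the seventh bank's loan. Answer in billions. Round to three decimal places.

¥4.209 billion

Each bank lends a fraction (1 − rr) = 0.9299 of the deposit it receives, so Bank 7 receives 7·0.9299^6 and lends 7·0.9299^7 ≈ 4.2087 billion.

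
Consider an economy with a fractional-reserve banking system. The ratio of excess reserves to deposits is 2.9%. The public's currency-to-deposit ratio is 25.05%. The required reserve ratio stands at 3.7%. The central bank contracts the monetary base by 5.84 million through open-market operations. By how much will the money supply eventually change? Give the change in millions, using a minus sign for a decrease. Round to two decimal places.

-23.07 million

The money multiplier is m = (1 + c) / (rr + e + c) = (1 + 0.2505) / (0.037 + 0.029 + 0.2505) ≈ 3.9510.
The sale removes 5.84 million of base, so ΔM = m × ΔMB = 3.9510 × (−5.84) ≈ -23.0738 million.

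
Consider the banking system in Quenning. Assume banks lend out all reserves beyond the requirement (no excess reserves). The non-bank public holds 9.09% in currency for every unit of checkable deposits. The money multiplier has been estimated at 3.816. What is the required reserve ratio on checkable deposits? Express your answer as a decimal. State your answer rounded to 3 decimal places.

Using m = 3.816. Since m = (1 + c)/(c + rr + e), the denominator satisfies c + rr + e = (1 + c)/m = (1 + 0.0909) / 3.816 ≈ 0.285875.
With c = 0.0909 and e = 0, the required reserve ratio on checkable deposits is 0.285875 − 0.0909 − 0 = 0.194975.

0.195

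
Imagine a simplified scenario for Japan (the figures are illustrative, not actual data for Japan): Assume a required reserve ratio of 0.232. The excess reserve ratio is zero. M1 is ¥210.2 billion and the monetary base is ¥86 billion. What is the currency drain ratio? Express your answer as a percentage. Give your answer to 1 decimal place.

30.0%

Using m = M/MB = 210.2/86 ≈ 2.444186. From m = (1 + c)/(c + rr + e), rearranging gives 1 + c = m·(c + rr + e), so c·(1 − m) = m·(rr + e) − 1.
Hence c = [m·(rr + e) − 1]/(1 − m) = [2.444186 × (0.232 + 0) − 1] / (1 − 2.444186) ≈ 0.299787.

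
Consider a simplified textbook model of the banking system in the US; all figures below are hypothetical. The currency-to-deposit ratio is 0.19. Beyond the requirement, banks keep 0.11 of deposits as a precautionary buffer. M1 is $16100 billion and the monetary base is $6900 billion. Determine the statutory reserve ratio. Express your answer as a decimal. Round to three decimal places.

Using m = M/MB = 16100/6900 ≈ 2.333333. Since m = (1 + c)/(c + rr + e), the denominator satisfies c + rr + e = (1 + c)/m = (1 + 0.19) / 2.333333 ≈ 0.510000.
With c = 0.19 and e = 0.11, the statutory reserve ratio is 0.510000 − 0.19 − 0.11 = 0.21.

0.210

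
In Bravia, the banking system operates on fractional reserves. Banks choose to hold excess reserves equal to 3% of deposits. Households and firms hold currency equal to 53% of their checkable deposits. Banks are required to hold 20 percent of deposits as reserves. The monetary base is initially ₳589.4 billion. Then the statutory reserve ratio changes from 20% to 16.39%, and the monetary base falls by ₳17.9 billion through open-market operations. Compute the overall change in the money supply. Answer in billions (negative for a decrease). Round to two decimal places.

Before: m₁ = (1 + 0.53) / (0.2 + 0.03 + 0.53) ≈ 2.013158, MB₁ = 589.4, so M₁ = 2.013158 × 589.4 ≈ 1186.5553 billion.
After: m₂ = (1 + 0.53) / (0.1639 + 0.03 + 0.53) ≈ 2.113552, MB₂ = 589.4 − 17.9 = 571.5, so M₂ = 2.113552 × 571.5 ≈ 1207.895 billion.
ΔM = M₂ − M₁ = 1207.895 − 1186.5553 = 21.3397 billion.

₳21.34 billion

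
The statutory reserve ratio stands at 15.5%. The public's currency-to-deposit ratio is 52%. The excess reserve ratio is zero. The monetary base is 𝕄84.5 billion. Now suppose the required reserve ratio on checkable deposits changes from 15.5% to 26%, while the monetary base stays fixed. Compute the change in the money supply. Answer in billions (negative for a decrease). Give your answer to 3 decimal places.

Initially m₁ = (1 + 0.52) / (0.155 + 0.52) ≈ 2.251852, so M₁ = 2.251852 × 84.5 ≈ 190.2815 billion.
After the change m₂ = (1 + 0.52) / (0.26 + 0.52) ≈ 1.948718, so M₂ = 1.948718 × 84.5 ≈ 164.6667 billion.
ΔM = M₂ − M₁ = 164.6667 − 190.2815 = -25.6148 billion.

-25.615 billion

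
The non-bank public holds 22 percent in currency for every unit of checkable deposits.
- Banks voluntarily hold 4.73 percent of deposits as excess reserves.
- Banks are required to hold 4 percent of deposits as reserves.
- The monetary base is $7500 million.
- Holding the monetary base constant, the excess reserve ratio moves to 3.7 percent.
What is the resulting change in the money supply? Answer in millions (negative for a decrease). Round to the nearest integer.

Initially m₁ = (1 + 0.22) / (0.04 + 0.0473 + 0.22) ≈ 3.97006, so M₁ = 3.97006 × 7500 = 29775.45 million.
After the change m₂ = (1 + 0.22) / (0.04 + 0.037 + 0.22) ≈ 4.10774, so M₂ = 4.10774 × 7500 = 30808.05 million.
ΔM = M₂ − M₁ = 30808.05 − 29775.45 = 1032.6 million.

$1033 million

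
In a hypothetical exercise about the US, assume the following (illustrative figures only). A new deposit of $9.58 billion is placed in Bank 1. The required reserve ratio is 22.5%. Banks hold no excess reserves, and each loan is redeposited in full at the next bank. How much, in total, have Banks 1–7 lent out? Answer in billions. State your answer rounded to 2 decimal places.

Bank i lends (1 − rr)^i of the original deposit: Bank 1 lends 9.58·0.7750 = 7.4245, Bank 2 lends 9.58·0.7750² ≈ 5.7540, and so on.
Summing a geometric series: total = 9.58·[0.7750·(1 − 0.7750^7) / (1 − 0.7750)] ≈ 27.4567 billion.

$27.46 billion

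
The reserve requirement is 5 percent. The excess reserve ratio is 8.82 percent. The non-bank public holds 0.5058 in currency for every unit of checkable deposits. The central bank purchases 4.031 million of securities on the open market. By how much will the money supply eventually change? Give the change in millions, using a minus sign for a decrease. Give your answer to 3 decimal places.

The money multiplier is m = (1 + c) / (rr + e + c) = (1 + 0.5058) / (0.05 + 0.0882 + 0.5058) ≈ 2.33820.
The purchase adds 4.031 million of base, so ΔM = m × ΔMB = 2.33820 × (+4.031) ≈ 9.4253 million.

9.425 million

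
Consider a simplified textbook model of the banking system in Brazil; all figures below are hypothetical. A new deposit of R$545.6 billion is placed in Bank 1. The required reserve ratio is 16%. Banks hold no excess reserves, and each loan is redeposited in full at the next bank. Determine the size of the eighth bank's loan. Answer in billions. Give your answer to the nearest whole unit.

Each bank lends a fraction (1 − rr) = 0.8400 of the deposit it receives, so Bank 8 receives 545.6·0.8400^7 and lends 545.6·0.8400^8 ≈ 135.2411 billion.

R$135 billion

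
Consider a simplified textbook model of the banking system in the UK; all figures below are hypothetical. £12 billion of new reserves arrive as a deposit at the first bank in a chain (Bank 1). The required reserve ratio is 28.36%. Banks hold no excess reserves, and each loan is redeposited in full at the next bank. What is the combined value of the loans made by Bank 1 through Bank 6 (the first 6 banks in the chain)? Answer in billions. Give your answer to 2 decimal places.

£26.22 billion

Bank i lends (1 − rr)^i of the original deposit: Bank 1 lends 12·0.7164 = 8.5968, Bank 2 lends 12·0.7164² ≈ 6.1587, and so on.
Summing a geometric series: total = 12·[0.7164·(1 − 0.7164^6) / (1 − 0.7164)] ≈ 26.2152 billion.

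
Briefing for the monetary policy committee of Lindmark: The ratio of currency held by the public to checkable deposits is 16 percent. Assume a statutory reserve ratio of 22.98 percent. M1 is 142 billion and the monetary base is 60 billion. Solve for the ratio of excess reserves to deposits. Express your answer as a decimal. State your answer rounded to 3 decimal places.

Using m = M/MB = 142/60 ≈ 2.366667. Since m = (1 + c)/(c + rr + e), the denominator satisfies c + rr + e = (1 + c)/m = (1 + 0.16) / 2.366667 ≈ 0.490141.
With c = 0.16 and rr = 0.2298, the ratio of excess reserves to deposits is 0.490141 − 0.16 − 0.2298 = 0.100341.

0.100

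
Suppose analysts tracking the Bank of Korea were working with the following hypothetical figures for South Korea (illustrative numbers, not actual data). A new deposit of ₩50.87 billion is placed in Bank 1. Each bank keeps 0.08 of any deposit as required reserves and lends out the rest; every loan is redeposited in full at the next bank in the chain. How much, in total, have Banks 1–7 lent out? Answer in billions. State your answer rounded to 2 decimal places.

₩258.66 billion

Bank i lends (1 − rr)^i of the original deposit: Bank 1 lends 50.87·0.9200 = 46.8004, Bank 2 lends 50.87·0.9200² ≈ 43.0564, and so on.
Summing a geometric series: total = 50.87·[0.9200·(1 − 0.9200^7) / (1 − 0.9200)] ≈ 258.6619 billion.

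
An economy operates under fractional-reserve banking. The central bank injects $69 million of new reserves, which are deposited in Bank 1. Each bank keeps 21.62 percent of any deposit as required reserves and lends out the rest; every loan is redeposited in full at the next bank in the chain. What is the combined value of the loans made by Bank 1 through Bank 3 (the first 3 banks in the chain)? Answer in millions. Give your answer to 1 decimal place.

Bank i lends (1 − rr)^i of the original deposit: Bank 1 lends 69·0.7838 = 54.0822, Bank 2 lends 69·0.7838² ≈ 42.3896, and so on.
Summing a geometric series: total = 69·[0.7838·(1 − 0.7838^3) / (1 − 0.7838)] ≈ 129.6968 million.

$129.7 million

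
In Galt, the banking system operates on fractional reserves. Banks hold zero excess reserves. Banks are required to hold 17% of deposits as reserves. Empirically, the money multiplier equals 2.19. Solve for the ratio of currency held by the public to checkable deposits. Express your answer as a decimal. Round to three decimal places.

0.527

Using m = 2.19. From m = (1 + c)/(c + rr + e), rearranging gives 1 + c = m·(c + rr + e), so c·(1 − m) = m·(rr + e) − 1.
Hence c = [m·(rr + e) − 1]/(1 − m) = [2.19 × (0.17 + 0) − 1] / (1 − 2.19) ≈ 0.527479.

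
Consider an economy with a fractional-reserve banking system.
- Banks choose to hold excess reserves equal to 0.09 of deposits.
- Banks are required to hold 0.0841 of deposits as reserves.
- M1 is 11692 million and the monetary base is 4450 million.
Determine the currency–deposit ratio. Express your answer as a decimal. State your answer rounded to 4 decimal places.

Using m = M/MB = 11692/4450 ≈ 2.627416. From m = (1 + c)/(c + rr + e), rearranging gives 1 + c = m·(c + rr + e), so c·(1 − m) = m·(rr + e) − 1.
Hence c = [m·(rr + e) − 1]/(1 − m) = [2.627416 × (0.0841 + 0.09) − 1] / (1 − 2.627416) ≈ 0.333392.

0.3334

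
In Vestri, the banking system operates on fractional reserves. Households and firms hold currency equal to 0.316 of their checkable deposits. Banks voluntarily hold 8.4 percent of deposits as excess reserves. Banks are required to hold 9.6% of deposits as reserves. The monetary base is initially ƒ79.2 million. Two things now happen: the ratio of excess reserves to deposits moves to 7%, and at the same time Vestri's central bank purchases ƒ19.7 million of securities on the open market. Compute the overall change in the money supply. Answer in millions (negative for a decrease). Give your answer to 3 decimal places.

ƒ59.890 million

Before: m₁ = (1 + 0.316) / (0.096 + 0.084 + 0.316) ≈ 2.653226, MB₁ = 79.2, so M₁ = 2.653226 × 79.2 ≈ 210.1355 million.
After: m₂ = (1 + 0.316) / (0.096 + 0.07 + 0.316) ≈ 2.730290, MB₂ = 79.2 + 19.7 = 98.9, so M₂ = 2.730290 × 98.9 ≈ 270.0257 million.
ΔM = M₂ − M₁ = 270.0257 − 210.1355 = 59.8902 million.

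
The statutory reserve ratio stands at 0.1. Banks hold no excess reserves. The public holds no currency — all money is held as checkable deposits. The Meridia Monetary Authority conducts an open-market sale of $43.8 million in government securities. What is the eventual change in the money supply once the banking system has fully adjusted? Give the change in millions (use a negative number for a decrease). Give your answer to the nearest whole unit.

The simple money multiplier is m = 1/rr = 1/0.1 = 10.
An open-market sale reduces the monetary base by 43.8 million, so ΔM = m × ΔMB = 10 × (−43.8) = -438 million.

-438 million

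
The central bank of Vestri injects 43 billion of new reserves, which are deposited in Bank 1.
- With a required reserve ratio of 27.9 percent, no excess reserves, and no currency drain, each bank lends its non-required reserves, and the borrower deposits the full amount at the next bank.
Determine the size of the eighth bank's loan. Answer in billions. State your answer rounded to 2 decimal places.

Each bank lends a fraction (1 − rr) = 0.7210 of the deposit it receives, so Bank 8 receives 43·0.7210^7 and lends 43·0.7210^8 ≈ 3.1402 billion.

3.14 billion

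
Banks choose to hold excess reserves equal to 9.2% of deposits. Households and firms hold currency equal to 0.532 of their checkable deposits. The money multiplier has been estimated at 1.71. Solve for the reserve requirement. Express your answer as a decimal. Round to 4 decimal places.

Using m = 1.71. Since m = (1 + c)/(c + rr + e), the denominator satisfies c + rr + e = (1 + c)/m = (1 + 0.532) / 1.71 ≈ 0.895906.
With c = 0.532 and e = 0.092, the reserve requirement is 0.895906 − 0.532 − 0.092 = 0.271906.

0.2719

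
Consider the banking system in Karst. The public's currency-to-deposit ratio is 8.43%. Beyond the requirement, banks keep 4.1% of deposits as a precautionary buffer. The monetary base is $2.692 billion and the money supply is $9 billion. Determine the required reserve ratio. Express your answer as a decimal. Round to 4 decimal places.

Using m = M/MB = 9/2.692 ≈ 3.343239. Since m = (1 + c)/(c + rr + e), the denominator satisfies c + rr + e = (1 + c)/m = (1 + 0.0843) / 3.343239 ≈ 0.324326.
With c = 0.0843 and e = 0.041, the required reserve ratio is 0.324326 − 0.0843 − 0.041 = 0.199026.

0.1990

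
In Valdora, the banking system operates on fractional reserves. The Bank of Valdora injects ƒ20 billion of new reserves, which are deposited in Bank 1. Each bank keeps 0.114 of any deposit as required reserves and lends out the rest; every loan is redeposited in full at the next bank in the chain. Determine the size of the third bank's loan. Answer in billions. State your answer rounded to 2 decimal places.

ƒ13.91 billion

Each bank lends a fraction (1 − rr) = 0.8860 of the deposit it receives, so Bank 3 receives 20·0.8860^2 and lends 20·0.8860^3 ≈ 13.9101 billion.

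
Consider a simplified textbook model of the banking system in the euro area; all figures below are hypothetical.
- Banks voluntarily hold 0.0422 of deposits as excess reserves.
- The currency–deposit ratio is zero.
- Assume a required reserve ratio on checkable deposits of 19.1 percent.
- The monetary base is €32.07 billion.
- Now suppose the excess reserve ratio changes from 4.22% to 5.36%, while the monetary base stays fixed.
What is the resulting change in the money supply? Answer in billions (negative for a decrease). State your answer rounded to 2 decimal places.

Initially m₁ = 1 / (0.191 + 0.0422) ≈ 4.28816, so M₁ = 4.28816 × 32.07 ≈ 137.5213 billion.
After the change m₂ = 1 / (0.191 + 0.0536) ≈ 4.08831, so M₂ = 4.08831 × 32.07 ≈ 131.1121 billion.
ΔM = M₂ − M₁ = 131.1121 − 137.5213 = -6.4092 billion.

-6.41 billion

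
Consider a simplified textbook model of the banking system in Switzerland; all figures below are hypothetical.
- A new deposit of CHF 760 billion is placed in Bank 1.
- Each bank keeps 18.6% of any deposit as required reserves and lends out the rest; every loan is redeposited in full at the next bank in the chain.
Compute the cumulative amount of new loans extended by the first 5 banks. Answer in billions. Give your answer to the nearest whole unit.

Bank i lends (1 − rr)^i of the original deposit: Bank 1 lends 760·0.8140 = 618.6400, Bank 2 lends 760·0.8140² ≈ 503.5730, and so on.
Summing a geometric series: total = 760·[0.8140·(1 − 0.8140^5) / (1 − 0.8140)] ≈ 2137.3904 billion.

CHF 2137 billion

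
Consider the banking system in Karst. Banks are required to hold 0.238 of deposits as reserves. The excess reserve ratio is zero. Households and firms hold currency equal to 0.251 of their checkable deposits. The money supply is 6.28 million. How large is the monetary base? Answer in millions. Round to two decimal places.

2.45 million

The money multiplier is m = (1 + c) / (rr + c) = (1 + 0.251) / (0.238 + 0.251) ≈ 2.5583.
MB = M / m = 6.28 / 2.5583 ≈ 2.4548 million.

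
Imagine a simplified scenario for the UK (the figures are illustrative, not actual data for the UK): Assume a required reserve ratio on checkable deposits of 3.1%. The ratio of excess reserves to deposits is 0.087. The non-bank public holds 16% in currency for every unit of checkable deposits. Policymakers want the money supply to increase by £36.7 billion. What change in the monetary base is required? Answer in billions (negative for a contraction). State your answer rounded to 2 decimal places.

£8.80 billion

The money multiplier is m = (1 + c) / (rr + e + c) = (1 + 0.16) / (0.031 + 0.087 + 0.16) ≈ 4.17266.
ΔMB = ΔM / m = (+36.7) / 4.17266 ≈ 8.7953 billion.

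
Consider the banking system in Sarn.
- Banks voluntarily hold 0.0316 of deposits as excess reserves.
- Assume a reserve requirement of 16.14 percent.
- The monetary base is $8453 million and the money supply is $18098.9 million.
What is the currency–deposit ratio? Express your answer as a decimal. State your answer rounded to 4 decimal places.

Using m = M/MB = 18098.9/8453 ≈ 2.141121. From m = (1 + c)/(c + rr + e), rearranging gives 1 + c = m·(c + rr + e), so c·(1 − m) = m·(rr + e) − 1.
Hence c = [m·(rr + e) − 1]/(1 − m) = [2.141121 × (0.1614 + 0.0316) − 1] / (1 − 2.141121) ≈ 0.514199.

0.5142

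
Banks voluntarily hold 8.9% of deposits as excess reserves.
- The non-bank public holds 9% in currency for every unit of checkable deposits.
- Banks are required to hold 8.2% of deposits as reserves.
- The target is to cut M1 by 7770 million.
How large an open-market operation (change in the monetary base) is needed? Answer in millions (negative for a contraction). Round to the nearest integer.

-1861 million

The money multiplier is m = (1 + c) / (rr + e + c) = (1 + 0.09) / (0.082 + 0.089 + 0.09) ≈ 4.17625.
ΔMB = ΔM / m = (−7770) / 4.17625 ≈ -1860.5208 million.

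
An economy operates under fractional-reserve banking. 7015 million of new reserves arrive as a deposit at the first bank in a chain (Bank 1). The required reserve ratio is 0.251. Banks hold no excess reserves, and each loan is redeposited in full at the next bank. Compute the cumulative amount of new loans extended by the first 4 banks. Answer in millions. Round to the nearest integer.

14345 million

Bank i lends (1 − rr)^i of the original deposit: Bank 1 lends 7015·0.7490 = 5254.2350, Bank 2 lends 7015·0.7490² ≈ 3935.4220, and so on.
Summing a geometric series: total = 7015·[0.7490·(1 − 0.7490^4) / (1 − 0.7490)] ≈ 14345.0638 million.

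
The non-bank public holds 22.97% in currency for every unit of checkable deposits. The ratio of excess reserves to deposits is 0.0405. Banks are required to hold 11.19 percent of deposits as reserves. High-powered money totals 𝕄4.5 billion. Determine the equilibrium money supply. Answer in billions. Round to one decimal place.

𝕄14.5 billion

The money multiplier is m = (1 + c) / (rr + e + c) = (1 + 0.2297) / (0.1119 + 0.0405 + 0.2297) ≈ 3.2183.
So M = m × MB = 3.2183 × 4.5 ≈ 14.4824 billion.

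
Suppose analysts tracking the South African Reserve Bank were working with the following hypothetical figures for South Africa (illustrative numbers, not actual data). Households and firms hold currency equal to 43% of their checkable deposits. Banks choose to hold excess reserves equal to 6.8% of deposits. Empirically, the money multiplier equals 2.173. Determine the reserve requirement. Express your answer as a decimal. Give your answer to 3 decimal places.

Using m = 2.173. Since m = (1 + c)/(c + rr + e), the denominator satisfies c + rr + e = (1 + c)/m = (1 + 0.43) / 2.173 ≈ 0.658076.
With c = 0.43 and e = 0.068, the reserve requirement is 0.658076 − 0.43 − 0.068 = 0.160076.

0.160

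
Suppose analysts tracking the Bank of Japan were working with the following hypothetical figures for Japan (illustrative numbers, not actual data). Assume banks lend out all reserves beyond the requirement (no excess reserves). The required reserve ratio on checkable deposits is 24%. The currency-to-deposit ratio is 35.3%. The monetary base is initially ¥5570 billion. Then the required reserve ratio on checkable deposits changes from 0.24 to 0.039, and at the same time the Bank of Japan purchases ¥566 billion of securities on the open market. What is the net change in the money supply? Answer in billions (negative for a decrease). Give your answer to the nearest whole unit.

¥8470 billion

Before: m₁ = (1 + 0.353) / (0.24 + 0.353) ≈ 2.28162, MB₁ = 5570, so M₁ = 2.28162 × 5570 = 12708.6234 billion.
After: m₂ = (1 + 0.353) / (0.039 + 0.353) ≈ 3.45153, MB₂ = 5570 + 566 = 6136, so M₂ = 3.45153 × 6136 ≈ 21178.5881 billion.
ΔM = M₂ − M₁ = 21178.5881 − 12708.6234 = 8469.9647 billion.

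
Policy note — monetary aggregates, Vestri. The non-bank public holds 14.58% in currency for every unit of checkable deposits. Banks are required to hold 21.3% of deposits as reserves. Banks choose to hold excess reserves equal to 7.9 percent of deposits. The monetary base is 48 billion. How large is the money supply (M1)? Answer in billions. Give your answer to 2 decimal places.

The money multiplier is m = (1 + c) / (rr + e + c) = (1 + 0.1458) / (0.213 + 0.079 + 0.1458) ≈ 2.61718.
So M = m × MB = 2.61718 × 48 ≈ 125.6246 billion.

125.62 billion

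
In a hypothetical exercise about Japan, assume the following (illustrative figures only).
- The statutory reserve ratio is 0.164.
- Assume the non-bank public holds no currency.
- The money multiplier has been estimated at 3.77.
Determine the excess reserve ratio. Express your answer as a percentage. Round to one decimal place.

10.1%

Using m = 3.77. Since m = (1 + c)/(c + rr + e), the denominator satisfies c + rr + e = (1 + c)/m = (1 + 0) / 3.77 ≈ 0.265252.
With c = 0 and rr = 0.164, the excess reserve ratio is 0.265252 − 0 − 0.164 = 0.101252.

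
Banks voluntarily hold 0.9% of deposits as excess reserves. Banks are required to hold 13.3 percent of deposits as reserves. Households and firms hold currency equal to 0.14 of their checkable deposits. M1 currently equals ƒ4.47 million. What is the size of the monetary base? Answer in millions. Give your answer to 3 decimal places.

The money multiplier is m = (1 + c) / (rr + e + c) = (1 + 0.14) / (0.133 + 0.009 + 0.14) ≈ 4.04255.
MB = M / m = 4.47 / 4.04255 ≈ 1.1057 million.

ƒ1.106 million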